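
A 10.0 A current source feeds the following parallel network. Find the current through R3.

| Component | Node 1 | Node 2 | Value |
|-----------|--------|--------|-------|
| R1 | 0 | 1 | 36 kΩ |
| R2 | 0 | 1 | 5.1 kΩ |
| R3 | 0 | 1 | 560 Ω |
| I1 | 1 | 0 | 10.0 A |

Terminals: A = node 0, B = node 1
All resistors sit directly between nodes 0 and 1, so they are in parallel and share one voltage V; the full source current 10 A splits among them.
1/R_par = 1/36000 + 1/5100 + 1/560 = 0.00201 S  =>  R_par = 497.6 Ω
V = I × R_par = 10 × 497.6 = 4976 V
I_R3 = V/R3 = 4976/560 = 8.886 A

Final answer: 8.886 A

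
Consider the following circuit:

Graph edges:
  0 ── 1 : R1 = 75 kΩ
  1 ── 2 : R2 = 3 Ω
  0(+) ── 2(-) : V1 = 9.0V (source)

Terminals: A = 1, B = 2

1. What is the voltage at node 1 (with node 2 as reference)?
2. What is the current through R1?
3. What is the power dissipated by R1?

Nodal analysis, taking node 2 as the 0 V reference.
Source V1 fixes V_0 = 9 V.
KCL at each unknown node (sum of currents leaving = 0; resistances in Ω):
  Node 1: (V_1 - 9)/75000 + (V_1 - 0)/3 = 0
Collecting terms: 0.3333 × V_1 = 0.00012  =>  V_1 = 0.00036 V
Part 1:
  Read off the nodal solution: V_1 = 0.00036 V
Part 2:
  I_R1 = (V_0 - V_1)/R1 = (9 - 0.00036)/75000 = 0.00012 A
  Magnitude: I_R1 = 0.00012 A
Part 3:
  I_R1 = (V_0 - V_1)/R1 = (9 - 0.00036)/75000 = 0.00012 A
  P_R1 = I_R1² × R1 = (0.00012)² × 75000 = 0.00108 W

Final answers:
1. V_1 = 0.00036 V
2. I_R1 = 0.00012 A
3. P_R1 = 0.00108 W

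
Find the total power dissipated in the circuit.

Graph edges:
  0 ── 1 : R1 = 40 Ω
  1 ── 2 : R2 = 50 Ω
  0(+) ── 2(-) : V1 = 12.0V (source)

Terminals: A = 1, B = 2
Nodal analysis, taking node 2 as the 0 V reference.
Source V1 fixes V_0 = 12 V.
KCL at each unknown node (sum of currents leaving = 0; resistances in Ω):
  Node 1: (V_1 - 12)/40 + (V_1 - 0)/50 = 0
Collecting terms: 0.045 × V_1 = 0.3  =>  V_1 = 6.667 V
Power in each resistor, P = (ΔV)²/R:
  P_R1 = (12 - 6.667)²/40 = 0.7111 W
  P_R2 = (6.667 - 0)²/50 = 0.8889 W
P_total = P_R1 + P_R2 = 1.6 W

Final answer: 1.6 W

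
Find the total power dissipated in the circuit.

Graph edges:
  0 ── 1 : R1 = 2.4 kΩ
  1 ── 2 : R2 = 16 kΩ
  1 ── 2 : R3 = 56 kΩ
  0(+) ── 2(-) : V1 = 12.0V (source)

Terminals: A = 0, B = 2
Nodal analysis, taking node 2 as the 0 V reference.
Source V1 fixes V_0 = 12 V.
KCL at each unknown node (sum of currents leaving = 0; resistances in Ω):
  Node 1: (V_1 - 12)/2400 + (V_1 - 0)/16000 + (V_1 - 0)/56000 = 0
Collecting terms: 0.000497 × V_1 = 0.005  =>  V_1 = 10.06 V
Power in each resistor, P = (ΔV)²/R:
  P_R1 = (12 - 10.06)²/2400 = 0.001568 W
  P_R2 = (10.06 - 0)²/16000 = 0.006325 W
  P_R3 = (10.06 - 0)²/56000 = 0.001807 W
P_total = P_R1 + P_R2 + P_R3 = 0.009701 W

Final answer: 0.009701 W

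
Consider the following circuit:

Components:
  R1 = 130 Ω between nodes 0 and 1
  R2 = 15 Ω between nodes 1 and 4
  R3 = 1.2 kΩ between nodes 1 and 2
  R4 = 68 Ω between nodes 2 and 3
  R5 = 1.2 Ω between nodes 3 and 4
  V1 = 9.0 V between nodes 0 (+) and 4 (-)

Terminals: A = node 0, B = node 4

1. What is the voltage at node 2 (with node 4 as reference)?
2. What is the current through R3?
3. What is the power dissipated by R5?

Nodal analysis, taking node 4 as the 0 V reference.
Source V1 fixes V_0 = 9 V.
KCL at each unknown node (sum of currents leaving = 0; resistances in Ω):
  Node 1: (V_1 - 9)/130 + (V_1 - 0)/15 + (V_1 - V_2)/1200 = 0
  Node 2: (V_2 - V_1)/1200 + (V_2 - V_3)/68 = 0
  Node 3: (V_3 - V_2)/68 + (V_3 - 0)/1.2 = 0
Collecting terms (coefficients in siemens):
  0.07519·V_1 - 0.0008333·V_2 = 0.06923
  0.01554·V_2 - 0.0008333·V_1 - 0.01471·V_3 = 0
  0.848·V_3 - 0.01471·V_2 = 0
Solving these 3 simultaneous equations (Gaussian elimination) gives:
  V_1 = 0.9213 V, V_2 = 0.05023 V, V_3 = 0.000871 V
Part 1:
  Read off the nodal solution: V_2 = 0.05023 V
Part 2:
  I_R3 = (V_1 - V_2)/R3 = (0.9213 - 0.05023)/1200 = 0.0007259 A
  Magnitude: I_R3 = 0.0007259 A
Part 3:
  I_R5 = (V_3 - V_4)/R5 = (0.000871 - 0)/1.2 = 0.0007259 A
  P_R5 = I_R5² × R5 = (0.0007259)² × 1.2 = 0.0000006323 W

Final answers:
1. V_2 = 0.05023 V
2. I_R3 = 0.0007259 A
3. P_R5 = 6.323e-07 W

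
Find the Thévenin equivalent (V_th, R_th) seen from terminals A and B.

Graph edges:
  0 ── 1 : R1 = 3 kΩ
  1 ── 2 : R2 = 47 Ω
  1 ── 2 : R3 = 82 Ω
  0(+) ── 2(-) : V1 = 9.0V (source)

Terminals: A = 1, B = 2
Step 1 — V_th is the open-circuit voltage V_A - V_B (nothing connected across the terminals).
Nodal analysis, taking node 2 as the 0 V reference.
Source V1 fixes V_0 = 9 V.
KCL at each unknown node (sum of currents leaving = 0; resistances in Ω):
  Node 1: (V_1 - 9)/3000 + (V_1 - 0)/47 + (V_1 - 0)/82 = 0
Collecting terms: 0.03381 × V_1 = 0.003  =>  V_1 = 0.08874 V
V_th = V_1 - V_2 = 0.08874 - 0 = 0.08874 V
Step 2 — R_th: zero the source — replace V1 by a short circuit (node 2 merges into node 0) — and find the resistance seen between A (node 1) and B (node 0).
Reduce the network between node 1 (A) and node 0 (B) by series/parallel combination:
  Rp1 = R1 ‖ R2 ‖ R3 (parallel, all between nodes 0 and 1) = 1/(1/3000 + 1/47 + 1/82) = 29.58 Ω
R_th = 29.58 Ω

Final answer: V_th = 0.08874 V, R_th = 29.58 Ω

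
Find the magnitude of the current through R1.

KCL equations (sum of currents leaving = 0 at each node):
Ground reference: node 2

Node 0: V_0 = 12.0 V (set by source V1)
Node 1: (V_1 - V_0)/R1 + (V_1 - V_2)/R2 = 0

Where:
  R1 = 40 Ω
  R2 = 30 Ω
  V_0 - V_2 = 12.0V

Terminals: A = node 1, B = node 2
Nodal analysis, taking node 2 as the 0 V reference.
Source V1 fixes V_0 = 12 V.
KCL at each unknown node (sum of currents leaving = 0; resistances in Ω):
  Node 1: (V_1 - 12)/40 + (V_1 - 0)/30 = 0
Collecting terms: 0.05833 × V_1 = 0.3  =>  V_1 = 5.143 V
I_R1 = (V_0 - V_1)/R1 = (12 - 5.143)/40 = 0.1714 A
|I_R1| = 0.1714 A

Final answer: |I_R1| = 0.1714 A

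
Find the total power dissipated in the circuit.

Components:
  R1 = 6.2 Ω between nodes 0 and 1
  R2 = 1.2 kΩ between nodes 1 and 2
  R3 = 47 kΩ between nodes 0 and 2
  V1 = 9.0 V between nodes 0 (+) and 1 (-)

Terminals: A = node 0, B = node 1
Nodal analysis, taking node 1 as the 0 V reference.
Source V1 fixes V_0 = 9 V.
KCL at each unknown node (sum of currents leaving = 0; resistances in Ω):
  Node 2: (V_2 - 0)/1200 + (V_2 - 9)/47000 = 0
Collecting terms: 0.0008546 × V_2 = 0.0001915  =>  V_2 = 0.2241 V
Power in each resistor, P = (ΔV)²/R:
  P_R1 = (9 - 0)²/6.2 = 13.06 W
  P_R2 = (0 - 0.2241)²/1200 = 0.00004184 W
  P_R3 = (9 - 0.2241)²/47000 = 0.001639 W
P_total = P_R1 + P_R2 + P_R3 = 13.07 W

Final answer: 13.07 W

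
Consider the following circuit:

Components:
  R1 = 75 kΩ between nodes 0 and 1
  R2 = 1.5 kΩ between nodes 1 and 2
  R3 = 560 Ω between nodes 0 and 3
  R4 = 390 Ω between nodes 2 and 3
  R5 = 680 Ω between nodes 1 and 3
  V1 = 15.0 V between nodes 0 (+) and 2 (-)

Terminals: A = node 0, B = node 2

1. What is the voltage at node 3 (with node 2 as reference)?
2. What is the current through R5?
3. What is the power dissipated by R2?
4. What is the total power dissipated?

Nodal analysis, taking node 2 as the 0 V reference.
Source V1 fixes V_0 = 15 V.
KCL at each unknown node (sum of currents leaving = 0; resistances in Ω):
  Node 1: (V_1 - 15)/75000 + (V_1 - 0)/1500 + (V_1 - V_3)/680 = 0
  Node 3: (V_3 - 15)/560 + (V_3 - 0)/390 + (V_3 - V_1)/680 = 0
Collecting terms (coefficients in siemens):
  0.002151·V_1 - 0.001471·V_3 = 0.0002
  0.00582·V_3 - 0.001471·V_1 = 0.02679
Determinant D = (0.002151)(0.00582) - (-0.001471)(-0.001471) = 0.00001035
V_1 = [(0.0002)(0.00582) - (-0.001471)(0.02679)]/D = 3.917 V
V_3 = [(0.002151)(0.02679) - (0.0002)(-0.001471)]/D = 5.592 V
Part 1:
  Read off the nodal solution: V_3 = 5.592 V
Part 2:
  I_R5 = (V_1 - V_3)/R5 = (3.917 - 5.592)/680 = -0.002463 A
  Magnitude: I_R5 = 0.002463 A
Part 3:
  I_R2 = (V_1 - V_2)/R2 = (3.917 - 0)/1500 = 0.002611 A
  P_R2 = I_R2² × R2 = (0.002611)² × 1500 = 0.01023 W
Part 4:
  Power in each resistor, P = (ΔV)²/R:
    P_R1 = (15 - 3.917)²/75000 = 0.001638 W
    P_R2 = (3.917 - 0)²/1500 = 0.01023 W
    P_R3 = (15 - 5.592)²/560 = 0.1581 W
    P_R4 = (0 - 5.592)²/390 = 0.08017 W
    P_R5 = (3.917 - 5.592)²/680 = 0.004126 W
  P_total = P_R1 + P_R2 + P_R3 + P_R4 + P_R5 = 0.2542 W

Final answers:
1. V_3 = 5.592 V
2. I_R5 = 0.002463 A
3. P_R2 = 0.01023 W
4. P_total = 0.2542 W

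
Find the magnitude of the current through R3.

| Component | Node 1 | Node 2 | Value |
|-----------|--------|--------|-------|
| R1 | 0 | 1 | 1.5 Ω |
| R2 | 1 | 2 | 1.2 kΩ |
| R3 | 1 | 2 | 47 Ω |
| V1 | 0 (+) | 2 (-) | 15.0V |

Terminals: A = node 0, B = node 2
Nodal analysis, taking node 2 as the 0 V reference.
Source V1 fixes V_0 = 15 V.
KCL at each unknown node (sum of currents leaving = 0; resistances in Ω):
  Node 1: (V_1 - 15)/1.5 + (V_1 - 0)/1200 + (V_1 - 0)/47 = 0
Collecting terms: 0.6888 × V_1 = 10  =>  V_1 = 14.52 V
I_R3 = (V_1 - V_2)/R3 = (14.52 - 0)/47 = 0.3089 A
|I_R3| = 0.3089 A

Final answer: |I_R3| = 0.3089 A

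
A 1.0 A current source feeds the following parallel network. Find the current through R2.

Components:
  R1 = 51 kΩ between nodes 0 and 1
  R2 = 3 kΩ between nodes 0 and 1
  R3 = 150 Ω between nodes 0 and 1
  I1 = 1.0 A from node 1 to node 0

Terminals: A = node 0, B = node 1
All resistors sit directly between nodes 0 and 1, so they are in parallel and share one voltage V; the full source current 1 A splits among them.
1/R_par = 1/51000 + 1/3000 + 1/150 = 0.00702 S  =>  R_par = 142.5 Ω
V = I × R_par = 1 × 142.5 = 142.5 V
I_R2 = V/R2 = 142.5/3000 = 0.04749 A

Final answer: 0.04749 A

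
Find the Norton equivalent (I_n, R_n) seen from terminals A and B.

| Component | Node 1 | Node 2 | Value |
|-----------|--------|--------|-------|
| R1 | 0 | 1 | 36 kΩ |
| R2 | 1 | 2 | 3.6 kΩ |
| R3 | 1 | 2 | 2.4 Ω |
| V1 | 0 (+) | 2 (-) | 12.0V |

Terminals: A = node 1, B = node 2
Find the Thévenin equivalent first; then I_n = V_th/R_th and R_n = R_th.
Step 1 — V_th is the open-circuit voltage V_A - V_B (nothing connected across the terminals).
Nodal analysis, taking node 2 as the 0 V reference.
Source V1 fixes V_0 = 12 V.
KCL at each unknown node (sum of currents leaving = 0; resistances in Ω):
  Node 1: (V_1 - 12)/36000 + (V_1 - 0)/3600 + (V_1 - 0)/2.4 = 0
Collecting terms: 0.417 × V_1 = 0.0003333  =>  V_1 = 0.0007994 V
V_th = V_1 - V_2 = 0.0007994 - 0 = 0.0007994 V
Step 2 — R_th: zero the source — replace V1 by a short circuit (node 2 merges into node 0) — and find the resistance seen between A (node 1) and B (node 0).
Reduce the network between node 1 (A) and node 0 (B) by series/parallel combination:
  Rp1 = R1 ‖ R2 ‖ R3 (parallel, all between nodes 0 and 1) = 1/(1/36000 + 1/3600 + 1/2.4) = 2.398 Ω
R_th = 2.398 Ω
I_n = V_th/R_th = 0.0007994/2.398 = 0.0003333 A, and R_n = R_th = 2.398 Ω

Final answer: I_n = 0.0003333 A, R_n = 2.398 Ω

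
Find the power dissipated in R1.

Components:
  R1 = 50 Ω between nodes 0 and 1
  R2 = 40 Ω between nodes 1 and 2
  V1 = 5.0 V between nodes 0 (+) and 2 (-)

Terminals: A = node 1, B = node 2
Nodal analysis, taking node 2 as the 0 V reference.
Source V1 fixes V_0 = 5 V.
KCL at each unknown node (sum of currents leaving = 0; resistances in Ω):
  Node 1: (V_1 - 5)/50 + (V_1 - 0)/40 = 0
Collecting terms: 0.045 × V_1 = 0.1  =>  V_1 = 2.222 V
I_R1 = (V_0 - V_1)/R1 = (5 - 2.222)/50 = 0.05556 A
P_R1 = I_R1² × R1 = (0.05556)² × 50 = 0.1543 W

Final answer: 0.1543 W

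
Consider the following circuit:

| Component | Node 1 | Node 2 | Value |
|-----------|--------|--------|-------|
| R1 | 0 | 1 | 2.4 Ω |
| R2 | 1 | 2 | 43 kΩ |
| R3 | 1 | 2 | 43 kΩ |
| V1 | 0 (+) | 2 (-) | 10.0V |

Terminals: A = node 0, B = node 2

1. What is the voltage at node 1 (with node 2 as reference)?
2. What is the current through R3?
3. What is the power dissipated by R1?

Nodal analysis, taking node 2 as the 0 V reference.
Source V1 fixes V_0 = 10 V.
KCL at each unknown node (sum of currents leaving = 0; resistances in Ω):
  Node 1: (V_1 - 10)/2.4 + (V_1 - 0)/43000 + (V_1 - 0)/43000 = 0
Collecting terms: 0.4167 × V_1 = 4.167  =>  V_1 = 9.999 V
Part 1:
  Read off the nodal solution: V_1 = 9.999 V
Part 2:
  I_R3 = (V_1 - V_2)/R3 = (9.999 - 0)/43000 = 0.0002325 A
  Magnitude: I_R3 = 0.0002325 A
Part 3:
  I_R1 = (V_0 - V_1)/R1 = (10 - 9.999)/2.4 = 0.0004651 A
  P_R1 = I_R1² × R1 = (0.0004651)² × 2.4 = 0.0000005191 W

Final answers:
1. V_1 = 9.999 V
2. I_R3 = 0.0002325 A
3. P_R1 = 5.191e-07 W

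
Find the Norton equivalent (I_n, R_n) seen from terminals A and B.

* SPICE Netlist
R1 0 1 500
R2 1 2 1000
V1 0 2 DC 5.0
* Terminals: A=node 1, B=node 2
Find the Thévenin equivalent first; then I_n = V_th/R_th and R_n = R_th.
Step 1 — V_th is the open-circuit voltage V_A - V_B (nothing connected across the terminals).
Nodal analysis, taking node 2 as the 0 V reference.
Source V1 fixes V_0 = 5 V.
KCL at each unknown node (sum of currents leaving = 0; resistances in Ω):
  Node 1: (V_1 - 5)/500 + (V_1 - 0)/1000 = 0
Collecting terms: 0.003 × V_1 = 0.01  =>  V_1 = 3.333 V
V_th = V_1 - V_2 = 3.333 - 0 = 3.333 V
Step 2 — R_th: zero the source — replace V1 by a short circuit (node 2 merges into node 0) — and find the resistance seen between A (node 1) and B (node 0).
Reduce the network between node 1 (A) and node 0 (B) by series/parallel combination:
  Rp1 = R1 ‖ R2 (parallel, both between nodes 0 and 1) = 1/(1/500 + 1/1000) = 333.3 Ω
R_th = 333.3 Ω
I_n = V_th/R_th = 3.333/333.3 = 0.01 A, and R_n = R_th = 333.3 Ω

Final answer: I_n = 0.01 A, R_n = 333.3 Ω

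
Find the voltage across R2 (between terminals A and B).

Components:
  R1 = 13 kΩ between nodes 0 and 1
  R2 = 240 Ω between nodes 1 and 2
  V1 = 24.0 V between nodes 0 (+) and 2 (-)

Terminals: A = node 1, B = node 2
R1 and R2 are in series across V1 (node 0 → node 1 → node 2), and the output A–B is taken across R2, so this is a voltage divider.
Series current: I = V1/(R1 + R2) = 24/(13000 + 240) = 24/13240 = 0.001813 A
V_R2 = I × R2 = V1 × R2/(R1 + R2) = 24 × 240/13240 = 0.435 V

Final answer: 0.435 V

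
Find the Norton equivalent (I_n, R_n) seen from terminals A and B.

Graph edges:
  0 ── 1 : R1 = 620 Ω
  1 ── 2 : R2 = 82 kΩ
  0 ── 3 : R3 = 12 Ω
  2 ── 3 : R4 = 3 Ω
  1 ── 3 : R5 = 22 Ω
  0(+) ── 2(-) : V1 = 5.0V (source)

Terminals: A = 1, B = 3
Find the Thévenin equivalent first; then I_n = V_th/R_th and R_n = R_th.
Step 1 — V_th is the open-circuit voltage V_A - V_B (nothing connected across the terminals).
Nodal analysis, taking node 2 as the 0 V reference.
Source V1 fixes V_0 = 5 V.
KCL at each unknown node (sum of currents leaving = 0; resistances in Ω):
  Node 1: (V_1 - 5)/620 + (V_1 - 0)/82000 + (V_1 - V_3)/22 = 0
  Node 3: (V_3 - 5)/12 + (V_3 - 0)/3 + (V_3 - V_1)/22 = 0
Collecting terms (coefficients in siemens):
  0.04708·V_1 - 0.04545·V_3 = 0.008065
  0.4621·V_3 - 0.04545·V_1 = 0.4167
Determinant D = (0.04708)(0.4621) - (-0.04545)(-0.04545) = 0.01969
V_1 = [(0.008065)(0.4621) - (-0.04545)(0.4167)]/D = 1.151 V
V_3 = [(0.04708)(0.4167) - (0.008065)(-0.04545)]/D = 1.015 V
V_th = V_1 - V_3 = 1.151 - 1.015 = 0.1363 V
Step 2 — R_th: zero the source — replace V1 by a short circuit (node 2 merges into node 0) — and find the resistance seen between A (node 1) and B (node 3).
Reduce the network between node 1 (A) and node 3 (B) by series/parallel combination:
  Rp1 = R1 ‖ R2 (parallel, both between nodes 0 and 1) = 1/(1/620 + 1/82000) = 615.3 Ω
  Rp2 = R3 ‖ R4 (parallel, both between nodes 0 and 3) = 1/(1/12 + 1/3) = 2.4 Ω
  Rs1 = Rp1 + Rp2 (series, joined only at node 0) = 615.3 + 2.4 = 617.7 Ω
  Rp3 = R5 ‖ Rs1 (parallel, both between nodes 1 and 3) = 1/(1/22 + 1/617.7) = 21.24 Ω
R_th = 21.24 Ω
I_n = V_th/R_th = 0.1363/21.24 = 0.006414 A, and R_n = R_th = 21.24 Ω

Final answer: I_n = 0.006414 A, R_n = 21.24 Ω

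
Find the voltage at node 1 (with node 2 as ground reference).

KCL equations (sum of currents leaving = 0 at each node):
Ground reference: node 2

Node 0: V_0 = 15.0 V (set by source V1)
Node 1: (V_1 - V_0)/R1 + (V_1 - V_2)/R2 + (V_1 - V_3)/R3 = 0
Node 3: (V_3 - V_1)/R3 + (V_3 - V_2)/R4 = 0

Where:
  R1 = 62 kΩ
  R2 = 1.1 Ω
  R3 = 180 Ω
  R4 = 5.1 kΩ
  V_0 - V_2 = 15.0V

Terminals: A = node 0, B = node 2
Nodal analysis, taking node 2 as the 0 V reference.
Source V1 fixes V_0 = 15 V.
KCL at each unknown node (sum of currents leaving = 0; resistances in Ω):
  Node 1: (V_1 - 15)/62000 + (V_1 - 0)/1.1 + (V_1 - V_3)/180 = 0
  Node 3: (V_3 - V_1)/180 + (V_3 - 0)/5100 = 0
Collecting terms (coefficients in siemens):
  0.9147·V_1 - 0.005556·V_3 = 0.0002419
  0.005752·V_3 - 0.005556·V_1 = 0
Determinant D = (0.9147)(0.005752) - (-0.005556)(-0.005556) = 0.00523
V_1 = [(0.0002419)(0.005752) - (-0.005556)(0)]/D = 0.0002661 V
V_3 = [(0.9147)(0) - (0.0002419)(-0.005556)]/D = 0.000257 V
The requested potential is V_1 = 0.0002661 V.

Final answer: V_1 = 0.0002661 V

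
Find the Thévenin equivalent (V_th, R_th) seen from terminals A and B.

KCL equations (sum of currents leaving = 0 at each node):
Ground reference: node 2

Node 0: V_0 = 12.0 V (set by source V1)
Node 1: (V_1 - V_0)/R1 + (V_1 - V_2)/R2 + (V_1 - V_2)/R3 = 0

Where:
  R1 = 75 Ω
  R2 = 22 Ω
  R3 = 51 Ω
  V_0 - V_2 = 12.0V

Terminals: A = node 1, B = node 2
Step 1 — V_th is the open-circuit voltage V_A - V_B (nothing connected across the terminals).
Nodal analysis, taking node 2 as the 0 V reference.
Source V1 fixes V_0 = 12 V.
KCL at each unknown node (sum of currents leaving = 0; resistances in Ω):
  Node 1: (V_1 - 12)/75 + (V_1 - 0)/22 + (V_1 - 0)/51 = 0
Collecting terms: 0.0784 × V_1 = 0.16  =>  V_1 = 2.041 V
V_th = V_1 - V_2 = 2.041 - 0 = 2.041 V
Step 2 — R_th: zero the source — replace V1 by a short circuit (node 2 merges into node 0) — and find the resistance seen between A (node 1) and B (node 0).
Reduce the network between node 1 (A) and node 0 (B) by series/parallel combination:
  Rp1 = R1 ‖ R2 ‖ R3 (parallel, all between nodes 0 and 1) = 1/(1/75 + 1/22 + 1/51) = 12.76 Ω
R_th = 12.76 Ω

Final answer: V_th = 2.041 V, R_th = 12.76 Ω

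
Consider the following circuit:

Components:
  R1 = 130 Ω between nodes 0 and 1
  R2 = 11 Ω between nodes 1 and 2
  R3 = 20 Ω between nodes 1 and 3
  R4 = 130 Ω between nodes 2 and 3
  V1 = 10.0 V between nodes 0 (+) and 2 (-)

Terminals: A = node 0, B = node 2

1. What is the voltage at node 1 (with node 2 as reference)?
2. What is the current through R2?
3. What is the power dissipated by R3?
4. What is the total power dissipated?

Nodal analysis, taking node 2 as the 0 V reference.
Source V1 fixes V_0 = 10 V.
KCL at each unknown node (sum of currents leaving = 0; resistances in Ω):
  Node 1: (V_1 - 10)/130 + (V_1 - 0)/11 + (V_1 - V_3)/20 = 0
  Node 3: (V_3 - V_1)/20 + (V_3 - 0)/130 = 0
Collecting terms (coefficients in siemens):
  0.1486·V_1 - 0.05·V_3 = 0.07692
  0.05769·V_3 - 0.05·V_1 = 0
Determinant D = (0.1486)(0.05769) - (-0.05)(-0.05) = 0.006073
V_1 = [(0.07692)(0.05769) - (-0.05)(0)]/D = 0.7307 V
V_3 = [(0.1486)(0) - (0.07692)(-0.05)]/D = 0.6333 V
Part 1:
  Read off the nodal solution: V_1 = 0.7307 V
Part 2:
  I_R2 = (V_1 - V_2)/R2 = (0.7307 - 0)/11 = 0.06643 A
  Magnitude: I_R2 = 0.06643 A
Part 3:
  I_R3 = (V_1 - V_3)/R3 = (0.7307 - 0.6333)/20 = 0.004872 A
  P_R3 = I_R3² × R3 = (0.004872)² × 20 = 0.0004746 W
Part 4:
  Power in each resistor, P = (ΔV)²/R:
    P_R1 = (10 - 0.7307)²/130 = 0.6609 W
    P_R2 = (0.7307 - 0)²/11 = 0.04854 W
    P_R3 = (0.7307 - 0.6333)²/20 = 0.0004746 W
    P_R4 = (0 - 0.6333)²/130 = 0.003085 W
  P_total = P_R1 + P_R2 + P_R3 + P_R4 = 0.713 W

Final answers:
1. V_1 = 0.7307 V
2. I_R2 = 0.06643 A
3. P_R3 = 0.0004746 W
4. P_total = 0.713 W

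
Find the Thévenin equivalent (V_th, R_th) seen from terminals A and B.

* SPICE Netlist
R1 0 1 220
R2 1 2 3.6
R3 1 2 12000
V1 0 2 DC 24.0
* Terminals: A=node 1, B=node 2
Step 1 — V_th is the open-circuit voltage V_A - V_B (nothing connected across the terminals).
Nodal analysis, taking node 2 as the 0 V reference.
Source V1 fixes V_0 = 24 V.
KCL at each unknown node (sum of currents leaving = 0; resistances in Ω):
  Node 1: (V_1 - 24)/220 + (V_1 - 0)/3.6 + (V_1 - 0)/12000 = 0
Collecting terms: 0.2824 × V_1 = 0.1091  =>  V_1 = 0.3863 V
V_th = V_1 - V_2 = 0.3863 - 0 = 0.3863 V
Step 2 — R_th: zero the source — replace V1 by a short circuit (node 2 merges into node 0) — and find the resistance seen between A (node 1) and B (node 0).
Reduce the network between node 1 (A) and node 0 (B) by series/parallel combination:
  Rp1 = R1 ‖ R2 ‖ R3 (parallel, all between nodes 0 and 1) = 1/(1/220 + 1/3.6 + 1/12000) = 3.541 Ω
R_th = 3.541 Ω

Final answer: V_th = 0.3863 V, R_th = 3.541 Ω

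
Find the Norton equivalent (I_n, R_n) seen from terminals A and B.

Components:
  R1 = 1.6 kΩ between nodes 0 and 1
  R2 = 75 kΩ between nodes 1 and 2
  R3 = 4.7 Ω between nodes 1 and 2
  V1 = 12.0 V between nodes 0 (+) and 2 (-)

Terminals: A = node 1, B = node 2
Find the Thévenin equivalent first; then I_n = V_th/R_th and R_n = R_th.
Step 1 — V_th is the open-circuit voltage V_A - V_B (nothing connected across the terminals).
Nodal analysis, taking node 2 as the 0 V reference.
Source V1 fixes V_0 = 12 V.
KCL at each unknown node (sum of currents leaving = 0; resistances in Ω):
  Node 1: (V_1 - 12)/1600 + (V_1 - 0)/75000 + (V_1 - 0)/4.7 = 0
Collecting terms: 0.2134 × V_1 = 0.0075  =>  V_1 = 0.03514 V
V_th = V_1 - V_2 = 0.03514 - 0 = 0.03514 V
Step 2 — R_th: zero the source — replace V1 by a short circuit (node 2 merges into node 0) — and find the resistance seen between A (node 1) and B (node 0).
Reduce the network between node 1 (A) and node 0 (B) by series/parallel combination:
  Rp1 = R1 ‖ R2 ‖ R3 (parallel, all between nodes 0 and 1) = 1/(1/1600 + 1/75000 + 1/4.7) = 4.686 Ω
R_th = 4.686 Ω
I_n = V_th/R_th = 0.03514/4.686 = 0.0075 A, and R_n = R_th = 4.686 Ω

Final answer: I_n = 0.0075 A, R_n = 4.686 Ω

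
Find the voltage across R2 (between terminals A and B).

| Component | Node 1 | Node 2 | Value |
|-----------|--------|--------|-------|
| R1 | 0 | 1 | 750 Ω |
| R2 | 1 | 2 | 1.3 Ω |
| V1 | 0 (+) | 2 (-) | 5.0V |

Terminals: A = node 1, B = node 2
R1 and R2 are in series across V1 (node 0 → node 1 → node 2), and the output A–B is taken across R2, so this is a voltage divider.
Series current: I = V1/(R1 + R2) = 5/(750 + 1.3) = 5/751.3 = 0.006655 A
V_R2 = I × R2 = V1 × R2/(R1 + R2) = 5 × 1.3/751.3 = 0.008652 V

Final answer: 0.008652 V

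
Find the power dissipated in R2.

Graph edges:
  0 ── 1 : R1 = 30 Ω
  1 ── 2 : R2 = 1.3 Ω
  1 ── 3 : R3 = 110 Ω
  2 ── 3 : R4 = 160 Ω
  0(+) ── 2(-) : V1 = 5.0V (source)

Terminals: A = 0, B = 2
Nodal analysis, taking node 2 as the 0 V reference.
Source V1 fixes V_0 = 5 V.
KCL at each unknown node (sum of currents leaving = 0; resistances in Ω):
  Node 1: (V_1 - 5)/30 + (V_1 - 0)/1.3 + (V_1 - V_3)/110 = 0
  Node 3: (V_3 - V_1)/110 + (V_3 - 0)/160 = 0
Collecting terms (coefficients in siemens):
  0.8117·V_1 - 0.009091·V_3 = 0.1667
  0.01534·V_3 - 0.009091·V_1 = 0
Determinant D = (0.8117)(0.01534) - (-0.009091)(-0.009091) = 0.01237
V_1 = [(0.1667)(0.01534) - (-0.009091)(0)]/D = 0.2067 V
V_3 = [(0.8117)(0) - (0.1667)(-0.009091)]/D = 0.1225 V
I_R2 = (V_1 - V_2)/R2 = (0.2067 - 0)/1.3 = 0.159 A
P_R2 = I_R2² × R2 = (0.159)² × 1.3 = 0.03287 W

Final answer: 0.03287 W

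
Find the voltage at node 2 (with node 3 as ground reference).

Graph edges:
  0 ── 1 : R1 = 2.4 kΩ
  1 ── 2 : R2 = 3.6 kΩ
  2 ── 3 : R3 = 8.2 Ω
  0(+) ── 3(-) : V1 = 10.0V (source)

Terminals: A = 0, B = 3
Nodal analysis, taking node 3 as the 0 V reference.
Source V1 fixes V_0 = 10 V.
KCL at each unknown node (sum of currents leaving = 0; resistances in Ω):
  Node 1: (V_1 - 10)/2400 + (V_1 - V_2)/3600 = 0
  Node 2: (V_2 - V_1)/3600 + (V_2 - 0)/8.2 = 0
Collecting terms (coefficients in siemens):
  0.0006944·V_1 - 0.0002778·V_2 = 0.004167
  0.1222·V_2 - 0.0002778·V_1 = 0
Determinant D = (0.0006944)(0.1222) - (-0.0002778)(-0.0002778) = 0.0000848
V_1 = [(0.004167)(0.1222) - (-0.0002778)(0)]/D = 6.005 V
V_2 = [(0.0006944)(0) - (0.004167)(-0.0002778)]/D = 0.01365 V
The requested potential is V_2 = 0.01365 V.

Final answer: V_2 = 0.01365 V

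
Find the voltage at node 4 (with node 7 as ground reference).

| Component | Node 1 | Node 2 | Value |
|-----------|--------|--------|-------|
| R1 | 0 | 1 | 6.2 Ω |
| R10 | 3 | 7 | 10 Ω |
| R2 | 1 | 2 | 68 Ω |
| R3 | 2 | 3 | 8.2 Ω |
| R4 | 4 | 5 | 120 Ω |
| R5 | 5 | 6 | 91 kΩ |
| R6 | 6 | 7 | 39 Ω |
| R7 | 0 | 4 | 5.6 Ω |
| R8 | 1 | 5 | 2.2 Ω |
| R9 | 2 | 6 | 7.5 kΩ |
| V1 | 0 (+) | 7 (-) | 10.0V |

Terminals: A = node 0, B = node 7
Nodal analysis, taking node 7 as the 0 V reference.
Source V1 fixes V_0 = 10 V.
KCL at each unknown node (sum of currents leaving = 0; resistances in Ω):
  Node 1: (V_1 - 10)/6.2 + (V_1 - V_2)/68 + (V_1 - V_5)/2.2 = 0
  Node 2: (V_2 - V_1)/68 + (V_2 - V_3)/8.2 + (V_2 - V_6)/7500 = 0
  Node 3: (V_3 - V_2)/8.2 + (V_3 - 0)/10 = 0
  Node 4: (V_4 - V_5)/120 + (V_4 - 10)/5.6 = 0
  Node 5: (V_5 - V_4)/120 + (V_5 - V_6)/91000 + (V_5 - V_1)/2.2 = 0
  Node 6: (V_6 - V_5)/91000 + (V_6 - 0)/39 + (V_6 - V_2)/7500 = 0
Collecting terms (coefficients in siemens):
  0.6305·V_1 - 0.01471·V_2 - 0.4545·V_5 = 1.613
  0.1368·V_2 - 0.01471·V_1 - 0.122·V_3 - 0.0001333·V_6 = 0
  0.222·V_3 - 0.122·V_2 = 0
  0.1869·V_4 - 0.008333·V_5 = 1.786
  0.4629·V_5 - 0.4545·V_1 - 0.008333·V_4 - 0.00001099·V_6 = 0
  0.02579·V_6 - 0.0001333·V_2 - 0.00001099·V_5 = 0
Solving these 6 simultaneous equations (Gaussian elimination) gives:
  V_1 = 9.357 V, V_2 = 1.972 V, V_3 = 1.083 V, V_4 = 9.972 V
  V_5 = 9.368 V, V_6 = 0.01419 V
The requested potential is V_4 = 9.972 V.

Final answer: V_4 = 9.972 V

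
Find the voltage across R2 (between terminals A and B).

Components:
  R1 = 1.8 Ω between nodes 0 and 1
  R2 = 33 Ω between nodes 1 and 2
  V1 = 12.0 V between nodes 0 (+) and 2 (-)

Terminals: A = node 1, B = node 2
R1 and R2 are in series across V1 (node 0 → node 1 → node 2), and the output A–B is taken across R2, so this is a voltage divider.
Series current: I = V1/(R1 + R2) = 12/(1.8 + 33) = 12/34.8 = 0.3448 A
V_R2 = I × R2 = V1 × R2/(R1 + R2) = 12 × 33/34.8 = 11.38 V

Final answer: 11.38 V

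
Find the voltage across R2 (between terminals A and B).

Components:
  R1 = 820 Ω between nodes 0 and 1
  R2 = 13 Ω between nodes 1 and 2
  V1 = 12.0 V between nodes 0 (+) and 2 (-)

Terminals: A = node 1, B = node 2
R1 and R2 are in series across V1 (node 0 → node 1 → node 2), and the output A–B is taken across R2, so this is a voltage divider.
Series current: I = V1/(R1 + R2) = 12/(820 + 13) = 12/833 = 0.01441 A
V_R2 = I × R2 = V1 × R2/(R1 + R2) = 12 × 13/833 = 0.1873 V

Final answer: 0.1873 V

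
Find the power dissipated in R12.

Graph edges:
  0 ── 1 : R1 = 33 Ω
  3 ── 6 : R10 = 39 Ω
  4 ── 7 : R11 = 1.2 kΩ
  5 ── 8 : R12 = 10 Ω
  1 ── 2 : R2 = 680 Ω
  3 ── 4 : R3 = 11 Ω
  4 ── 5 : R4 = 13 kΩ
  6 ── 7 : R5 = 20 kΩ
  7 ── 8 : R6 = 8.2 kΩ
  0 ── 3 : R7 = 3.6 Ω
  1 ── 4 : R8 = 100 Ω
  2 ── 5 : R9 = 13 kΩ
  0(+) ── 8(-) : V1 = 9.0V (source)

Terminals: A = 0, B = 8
Nodal analysis, taking node 8 as the 0 V reference.
Source V1 fixes V_0 = 9 V.
KCL at each unknown node (sum of currents leaving = 0; resistances in Ω):
  Node 1: (V_1 - 9)/33 + (V_1 - V_2)/680 + (V_1 - V_4)/100 = 0
  Node 2: (V_2 - V_1)/680 + (V_2 - V_5)/13000 = 0
  Node 3: (V_3 - V_4)/11 + (V_3 - 9)/3.6 + (V_3 - V_6)/39 = 0
  Node 4: (V_4 - V_3)/11 + (V_4 - V_5)/13000 + (V_4 - V_1)/100 + (V_4 - V_7)/1200 = 0
  Node 5: (V_5 - V_4)/13000 + (V_5 - V_2)/13000 + (V_5 - 0)/10 = 0
  Node 6: (V_6 - V_7)/20000 + (V_6 - V_3)/39 = 0
  Node 7: (V_7 - V_6)/20000 + (V_7 - 0)/8200 + (V_7 - V_4)/1200 = 0
Collecting terms (coefficients in siemens):
  0.04177·V_1 - 0.001471·V_2 - 0.01·V_4 = 0.2727
  0.001548·V_2 - 0.001471·V_1 - 0.00007692·V_5 = 0
  0.3943·V_3 - 0.09091·V_4 - 0.02564·V_6 = 2.5
  0.1018·V_4 - 0.01·V_1 - 0.09091·V_3 - 0.00007692·V_5 - 0.0008333·V_7 = 0
  0.1002·V_5 - 0.00007692·V_2 - 0.00007692·V_4 = 0
  0.02569·V_6 - 0.02564·V_3 - 0.00005·V_7 = 0
  0.001005·V_7 - 0.0008333·V_4 - 0.00005·V_6 = 0
Solving these 7 simultaneous equations (Gaussian elimination) gives:
  V_1 = 8.978 V, V_2 = 8.532 V, V_3 = 8.994 V, V_4 = 8.977 V
  V_5 = 0.01345 V, V_6 = 8.992 V, V_7 = 7.888 V
I_R12 = (V_5 - V_8)/R12 = (0.01345 - 0)/10 = 0.001345 A
P_R12 = I_R12² × R12 = (0.001345)² × 10 = 0.00001808 W

Final answer: 1.808e-05 W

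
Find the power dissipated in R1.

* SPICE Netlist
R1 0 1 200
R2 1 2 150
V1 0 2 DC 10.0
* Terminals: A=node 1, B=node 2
Nodal analysis, taking node 2 as the 0 V reference.
Source V1 fixes V_0 = 10 V.
KCL at each unknown node (sum of currents leaving = 0; resistances in Ω):
  Node 1: (V_1 - 10)/200 + (V_1 - 0)/150 = 0
Collecting terms: 0.01167 × V_1 = 0.05  =>  V_1 = 4.286 V
I_R1 = (V_0 - V_1)/R1 = (10 - 4.286)/200 = 0.02857 A
P_R1 = I_R1² × R1 = (0.02857)² × 200 = 0.1633 W

Final answer: 0.1633 W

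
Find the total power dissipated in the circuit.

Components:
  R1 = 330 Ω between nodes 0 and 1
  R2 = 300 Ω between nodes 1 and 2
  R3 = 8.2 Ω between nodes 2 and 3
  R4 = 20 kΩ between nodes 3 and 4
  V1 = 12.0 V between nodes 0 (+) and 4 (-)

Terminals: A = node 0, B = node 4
Nodal analysis, taking node 4 as the 0 V reference.
Source V1 fixes V_0 = 12 V.
KCL at each unknown node (sum of currents leaving = 0; resistances in Ω):
  Node 1: (V_1 - 12)/330 + (V_1 - V_2)/300 = 0
  Node 2: (V_2 - V_1)/300 + (V_2 - V_3)/8.2 = 0
  Node 3: (V_3 - V_2)/8.2 + (V_3 - 0)/20000 = 0
Collecting terms (coefficients in siemens):
  0.006364·V_1 - 0.003333·V_2 = 0.03636
  0.1253·V_2 - 0.003333·V_1 - 0.122·V_3 = 0
  0.122·V_3 - 0.122·V_2 = 0
Solving these 3 simultaneous equations (Gaussian elimination) gives:
  V_1 = 11.81 V, V_2 = 11.63 V, V_3 = 11.63 V
Power in each resistor, P = (ΔV)²/R:
  P_R1 = (12 - 11.81)²/330 = 0.0001116 W
  P_R2 = (11.81 - 11.63)²/300 = 0.0001014 W
  P_R3 = (11.63 - 11.63)²/8.2 = 0.000002772 W
  P_R4 = (11.63 - 0)²/20000 = 0.006762 W
P_total = P_R1 + P_R2 + P_R3 + P_R4 = 0.006977 W

Final answer: 0.006977 W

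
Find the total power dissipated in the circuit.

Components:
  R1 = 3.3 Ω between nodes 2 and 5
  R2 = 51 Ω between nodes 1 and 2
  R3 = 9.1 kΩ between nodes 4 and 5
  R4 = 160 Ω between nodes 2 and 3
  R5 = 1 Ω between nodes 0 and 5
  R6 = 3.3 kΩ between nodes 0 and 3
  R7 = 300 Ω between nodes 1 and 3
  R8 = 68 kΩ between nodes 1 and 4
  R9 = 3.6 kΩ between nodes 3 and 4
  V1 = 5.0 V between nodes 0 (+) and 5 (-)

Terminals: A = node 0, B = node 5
Nodal analysis, taking node 5 as the 0 V reference.
Source V1 fixes V_0 = 5 V.
KCL at each unknown node (sum of currents leaving = 0; resistances in Ω):
  Node 1: (V_1 - V_2)/51 + (V_1 - V_3)/300 + (V_1 - V_4)/68000 = 0
  Node 2: (V_2 - 0)/3.3 + (V_2 - V_1)/51 + (V_2 - V_3)/160 = 0
  Node 3: (V_3 - V_2)/160 + (V_3 - 5)/3300 + (V_3 - V_1)/300 + (V_3 - V_4)/3600 = 0
  Node 4: (V_4 - 0)/9100 + (V_4 - V_1)/68000 + (V_4 - V_3)/3600 = 0
Collecting terms (coefficients in siemens):
  0.02296·V_1 - 0.01961·V_2 - 0.003333·V_3 - 0.00001471·V_4 = 0
  0.3289·V_2 - 0.01961·V_1 - 0.00625·V_3 = 0
  0.01016·V_3 - 0.003333·V_1 - 0.00625·V_2 - 0.0002778·V_4 = 0.001515
  0.0004024·V_4 - 0.00001471·V_1 - 0.0002778·V_3 = 0
Solving these 4 simultaneous equations (Gaussian elimination) gives:
  V_1 = 0.02803 V, V_2 = 0.004794 V, V_3 = 0.1643 V, V_4 = 0.1145 V
Power in each resistor, P = (ΔV)²/R:
  P_R1 = (0.004794 - 0)²/3.3 = 0.000006965 W
  P_R2 = (0.02803 - 0.004794)²/51 = 0.00001059 W
  P_R3 = (0.1145 - 0)²/9100 = 0.00000144 W
  P_R4 = (0.004794 - 0.1643)²/160 = 0.0001591 W
  P_R5 = (5 - 0)²/1 = 25 W
  P_R6 = (5 - 0.1643)²/3300 = 0.007086 W
  P_R7 = (0.02803 - 0.1643)²/300 = 0.00006193 W
  P_R8 = (0.02803 - 0.1145)²/68000 = 0.0000001099 W
  P_R9 = (0.1643 - 0.1145)²/3600 = 0.0000006906 W
P_total = P_R1 + P_R2 + P_R3 + P_R4 + P_R5 + P_R6 + P_R7 + P_R8 + P_R9 = 25.01 W

Final answer: 25.01 W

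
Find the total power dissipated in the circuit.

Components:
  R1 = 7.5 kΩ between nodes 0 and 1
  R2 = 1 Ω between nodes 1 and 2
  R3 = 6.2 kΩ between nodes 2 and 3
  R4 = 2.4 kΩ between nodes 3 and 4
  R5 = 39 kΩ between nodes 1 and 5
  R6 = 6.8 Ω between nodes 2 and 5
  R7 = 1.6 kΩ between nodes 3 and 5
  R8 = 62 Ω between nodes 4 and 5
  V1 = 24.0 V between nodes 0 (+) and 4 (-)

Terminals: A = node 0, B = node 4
Nodal analysis, taking node 4 as the 0 V reference.
Source V1 fixes V_0 = 24 V.
KCL at each unknown node (sum of currents leaving = 0; resistances in Ω):
  Node 1: (V_1 - 24)/7500 + (V_1 - V_2)/1 + (V_1 - V_5)/39000 = 0
  Node 2: (V_2 - V_1)/1 + (V_2 - V_3)/6200 + (V_2 - V_5)/6.8 = 0
  Node 3: (V_3 - V_2)/6200 + (V_3 - 0)/2400 + (V_3 - V_5)/1600 = 0
  Node 5: (V_5 - V_1)/39000 + (V_5 - V_2)/6.8 + (V_5 - V_3)/1600 + (V_5 - 0)/62 = 0
Collecting terms (coefficients in siemens):
  1·V_1 - 1·V_2 - 0.00002564·V_5 = 0.0032
  1.147·V_2 - 1·V_1 - 0.0001613·V_3 - 0.1471·V_5 = 0
  0.001203·V_3 - 0.0001613·V_2 - 0.000625·V_5 = 0
  0.1638·V_5 - 0.00002564·V_1 - 0.1471·V_2 - 0.000625·V_3 = 0
Solving these 4 simultaneous equations (Gaussian elimination) gives:
  V_1 = 0.2179 V, V_2 = 0.2147 V, V_3 = 0.1292 V, V_5 = 0.1933 V
Power in each resistor, P = (ΔV)²/R:
  P_R1 = (24 - 0.2179)²/7500 = 0.07541 W
  P_R2 = (0.2179 - 0.2147)²/1 = 0.00001005 W
  P_R3 = (0.2147 - 0.1292)²/6200 = 0.00000118 W
  P_R4 = (0.1292 - 0)²/2400 = 0.000006955 W
  P_R5 = (0.2179 - 0.1933)²/39000 = 0.00000001556 W
  P_R6 = (0.2147 - 0.1933)²/6.8 = 0.00006775 W
  P_R7 = (0.1292 - 0.1933)²/1600 = 0.000002565 W
  P_R8 = (0 - 0.1933)²/62 = 0.0006024 W
P_total = P_R1 + P_R2 + P_R3 + P_R4 + P_R5 + P_R6 + P_R7 + P_R8 = 0.0761 W

Final answer: 0.0761 W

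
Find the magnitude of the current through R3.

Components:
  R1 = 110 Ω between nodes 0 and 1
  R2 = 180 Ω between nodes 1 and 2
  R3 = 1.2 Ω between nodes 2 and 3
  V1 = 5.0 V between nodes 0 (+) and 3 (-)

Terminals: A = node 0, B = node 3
Nodal analysis, taking node 3 as the 0 V reference.
Source V1 fixes V_0 = 5 V.
KCL at each unknown node (sum of currents leaving = 0; resistances in Ω):
  Node 1: (V_1 - 5)/110 + (V_1 - V_2)/180 = 0
  Node 2: (V_2 - V_1)/180 + (V_2 - 0)/1.2 = 0
Collecting terms (coefficients in siemens):
  0.01465·V_1 - 0.005556·V_2 = 0.04545
  0.8389·V_2 - 0.005556·V_1 = 0
Determinant D = (0.01465)(0.8389) - (-0.005556)(-0.005556) = 0.01226
V_1 = [(0.04545)(0.8389) - (-0.005556)(0)]/D = 3.111 V
V_2 = [(0.01465)(0) - (0.04545)(-0.005556)]/D = 0.0206 V
I_R3 = (V_2 - V_3)/R3 = (0.0206 - 0)/1.2 = 0.01717 A
|I_R3| = 0.01717 A

Final answer: |I_R3| = 0.01717 A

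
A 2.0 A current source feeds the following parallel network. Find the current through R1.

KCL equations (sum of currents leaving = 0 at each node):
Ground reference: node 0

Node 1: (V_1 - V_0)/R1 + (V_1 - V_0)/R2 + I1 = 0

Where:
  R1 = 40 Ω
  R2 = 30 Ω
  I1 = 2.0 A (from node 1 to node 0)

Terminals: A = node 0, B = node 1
All resistors sit directly between nodes 0 and 1, so they are in parallel and share one voltage V; the full source current 2 A splits among them.
1/R_par = 1/40 + 1/30 = 0.05833 S  =>  R_par = 17.14 Ω
V = I × R_par = 2 × 17.14 = 34.29 V
I_R1 = V/R1 = 34.29/40 = 0.8571 A

Final answer: 0.8571 A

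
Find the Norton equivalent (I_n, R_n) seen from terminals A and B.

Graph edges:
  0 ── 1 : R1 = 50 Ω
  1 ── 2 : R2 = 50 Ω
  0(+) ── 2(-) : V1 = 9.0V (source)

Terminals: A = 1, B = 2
Find the Thévenin equivalent first; then I_n = V_th/R_th and R_n = R_th.
Step 1 — V_th is the open-circuit voltage V_A - V_B (nothing connected across the terminals).
Nodal analysis, taking node 2 as the 0 V reference.
Source V1 fixes V_0 = 9 V.
KCL at each unknown node (sum of currents leaving = 0; resistances in Ω):
  Node 1: (V_1 - 9)/50 + (V_1 - 0)/50 = 0
Collecting terms: 0.04 × V_1 = 0.18  =>  V_1 = 4.5 V
V_th = V_1 - V_2 = 4.5 - 0 = 4.5 V
Step 2 — R_th: zero the source — replace V1 by a short circuit (node 2 merges into node 0) — and find the resistance seen between A (node 1) and B (node 0).
Reduce the network between node 1 (A) and node 0 (B) by series/parallel combination:
  Rp1 = R1 ‖ R2 (parallel, both between nodes 0 and 1) = 1/(1/50 + 1/50) = 25 Ω
R_th = 25 Ω
I_n = V_th/R_th = 4.5/25 = 0.18 A, and R_n = R_th = 25 Ω

Final answer: I_n = 0.18 A, R_n = 25 Ω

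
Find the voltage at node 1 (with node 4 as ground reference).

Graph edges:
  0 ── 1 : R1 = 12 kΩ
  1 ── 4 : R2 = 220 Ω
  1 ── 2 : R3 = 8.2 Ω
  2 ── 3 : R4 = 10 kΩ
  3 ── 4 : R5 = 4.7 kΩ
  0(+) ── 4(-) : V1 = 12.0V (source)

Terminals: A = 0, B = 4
Nodal analysis, taking node 4 as the 0 V reference.
Source V1 fixes V_0 = 12 V.
KCL at each unknown node (sum of currents leaving = 0; resistances in Ω):
  Node 1: (V_1 - 12)/12000 + (V_1 - 0)/220 + (V_1 - V_2)/8.2 = 0
  Node 2: (V_2 - V_1)/8.2 + (V_2 - V_3)/10000 = 0
  Node 3: (V_3 - V_2)/10000 + (V_3 - 0)/4700 = 0
Collecting terms (coefficients in siemens):
  0.1266·V_1 - 0.122·V_2 = 0.001
  0.1221·V_2 - 0.122·V_1 - 0.0001·V_3 = 0
  0.0003128·V_3 - 0.0001·V_2 = 0
Solving these 3 simultaneous equations (Gaussian elimination) gives:
  V_1 = 0.2129 V, V_2 = 0.2128 V, V_3 = 0.06804 V
The requested potential is V_1 = 0.2129 V.

Final answer: V_1 = 0.2129 V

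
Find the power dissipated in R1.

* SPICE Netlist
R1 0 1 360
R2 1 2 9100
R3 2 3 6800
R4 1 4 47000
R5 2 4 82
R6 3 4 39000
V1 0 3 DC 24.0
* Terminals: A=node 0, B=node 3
Nodal analysis, taking node 3 as the 0 V reference.
Source V1 fixes V_0 = 24 V.
KCL at each unknown node (sum of currents leaving = 0; resistances in Ω):
  Node 1: (V_1 - 24)/360 + (V_1 - V_2)/9100 + (V_1 - V_4)/47000 = 0
  Node 2: (V_2 - V_1)/9100 + (V_2 - 0)/6800 + (V_2 - V_4)/82 = 0
  Node 4: (V_4 - V_1)/47000 + (V_4 - V_2)/82 + (V_4 - 0)/39000 = 0
Collecting terms (coefficients in siemens):
  0.002909·V_1 - 0.0001099·V_2 - 0.00002128·V_4 = 0.06667
  0.01245·V_2 - 0.0001099·V_1 - 0.0122·V_4 = 0
  0.01224·V_4 - 0.00002128·V_1 - 0.0122·V_2 = 0
Solving these 3 simultaneous equations (Gaussian elimination) gives:
  V_1 = 23.37 V, V_2 = 10.09 V, V_4 = 10.09 V
I_R1 = (V_0 - V_1)/R1 = (24 - 23.37)/360 = 0.001742 A
P_R1 = I_R1² × R1 = (0.001742)² × 360 = 0.001093 W

Final answer: 0.001093 W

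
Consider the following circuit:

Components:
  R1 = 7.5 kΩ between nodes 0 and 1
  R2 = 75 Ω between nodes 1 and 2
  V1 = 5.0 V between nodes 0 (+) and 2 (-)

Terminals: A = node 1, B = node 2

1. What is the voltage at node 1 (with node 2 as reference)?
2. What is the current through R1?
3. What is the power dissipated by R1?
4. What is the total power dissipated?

Nodal analysis, taking node 2 as the 0 V reference.
Source V1 fixes V_0 = 5 V.
KCL at each unknown node (sum of currents leaving = 0; resistances in Ω):
  Node 1: (V_1 - 5)/7500 + (V_1 - 0)/75 = 0
Collecting terms: 0.01347 × V_1 = 0.0006667  =>  V_1 = 0.0495 V
Part 1:
  Read off the nodal solution: V_1 = 0.0495 V
Part 2:
  I_R1 = (V_0 - V_1)/R1 = (5 - 0.0495)/7500 = 0.0006601 A
  Magnitude: I_R1 = 0.0006601 A
Part 3:
  I_R1 = (V_0 - V_1)/R1 = (5 - 0.0495)/7500 = 0.0006601 A
  P_R1 = I_R1² × R1 = (0.0006601)² × 7500 = 0.003268 W
Part 4:
  Power in each resistor, P = (ΔV)²/R:
    P_R1 = (5 - 0.0495)²/7500 = 0.003268 W
    P_R2 = (0.0495 - 0)²/75 = 0.00003268 W
  P_total = P_R1 + P_R2 = 0.0033 W

Final answers:
1. V_1 = 0.0495 V
2. I_R1 = 0.0006601 A
3. P_R1 = 0.003268 W
4. P_total = 0.0033 W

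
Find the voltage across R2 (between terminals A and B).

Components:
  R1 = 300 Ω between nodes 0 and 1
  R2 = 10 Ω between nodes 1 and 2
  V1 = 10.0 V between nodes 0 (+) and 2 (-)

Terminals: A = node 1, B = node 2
R1 and R2 are in series across V1 (node 0 → node 1 → node 2), and the output A–B is taken across R2, so this is a voltage divider.
Series current: I = V1/(R1 + R2) = 10/(300 + 10) = 10/310 = 0.03226 A
V_R2 = I × R2 = V1 × R2/(R1 + R2) = 10 × 10/310 = 0.3226 V

Final answer: 0.3226 V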